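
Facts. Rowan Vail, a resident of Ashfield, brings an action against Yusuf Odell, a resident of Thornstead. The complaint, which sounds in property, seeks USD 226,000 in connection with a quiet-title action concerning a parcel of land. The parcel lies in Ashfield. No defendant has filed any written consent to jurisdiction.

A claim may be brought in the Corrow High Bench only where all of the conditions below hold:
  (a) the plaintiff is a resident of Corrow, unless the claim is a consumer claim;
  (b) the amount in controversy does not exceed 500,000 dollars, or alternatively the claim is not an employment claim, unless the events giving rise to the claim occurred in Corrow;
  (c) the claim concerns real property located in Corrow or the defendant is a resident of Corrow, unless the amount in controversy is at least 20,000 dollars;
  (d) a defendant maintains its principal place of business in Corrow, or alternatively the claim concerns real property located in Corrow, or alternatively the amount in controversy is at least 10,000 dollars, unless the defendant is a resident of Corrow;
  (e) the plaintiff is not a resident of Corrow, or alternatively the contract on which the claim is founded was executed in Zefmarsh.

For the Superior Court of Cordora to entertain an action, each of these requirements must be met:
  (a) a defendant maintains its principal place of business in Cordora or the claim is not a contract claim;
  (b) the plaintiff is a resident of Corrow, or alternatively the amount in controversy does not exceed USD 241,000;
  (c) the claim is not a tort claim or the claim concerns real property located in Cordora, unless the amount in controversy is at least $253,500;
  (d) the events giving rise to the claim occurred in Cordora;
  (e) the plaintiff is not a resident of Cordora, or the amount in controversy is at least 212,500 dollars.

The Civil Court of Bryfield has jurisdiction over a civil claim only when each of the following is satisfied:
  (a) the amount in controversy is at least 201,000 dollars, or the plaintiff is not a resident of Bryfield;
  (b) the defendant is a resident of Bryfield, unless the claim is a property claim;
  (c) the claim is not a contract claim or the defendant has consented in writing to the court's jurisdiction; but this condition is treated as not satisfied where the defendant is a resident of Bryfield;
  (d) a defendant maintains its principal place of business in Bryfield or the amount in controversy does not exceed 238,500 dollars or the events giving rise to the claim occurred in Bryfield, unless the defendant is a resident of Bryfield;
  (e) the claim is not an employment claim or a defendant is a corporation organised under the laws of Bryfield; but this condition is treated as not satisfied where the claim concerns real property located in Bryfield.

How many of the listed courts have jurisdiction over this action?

1

The Corrow High Bench:
  (a) The plaintiff resides in Ashfield, not Corrow. Nor does the 'unless' clause help: the claim is a property claim, not a consumer claim. Condition not met.
  (b) The amount in controversy is USD 226,000, within the USD 500,000 ceiling, so this disjunct is met. Met.
  (c) The property lies in Ashfield, not Corrow; the defendant resides in Thornstead, not Corrow — every alternative fails. But the amount in controversy is 226,000 dollars, which meets the USD 20,000 floor, and the 'unless' clause therefore excuses the requirement. Met.
  (d) The amount in controversy is $226,000, which meets the $10,000 floor — that alternative is enough. Satisfied.
  (e) The plaintiff resides in Ashfield, which is not Corrow, so one alternative holds. Satisfied.
  → The court lacks jurisdiction.
The Superior Court of Cordora:
  (a) The claim is a property claim, not a contract claim, which satisfies one of the alternatives. Satisfied.
  (b) The amount in controversy is $226,000, within the USD 241,000 ceiling, which satisfies one of the alternatives. Met.
  (c) The claim is a property claim, not a tort claim, so one alternative holds. Condition met.
  (d) The operative events occurred in Ashfield, not Cordora. Not met.
  (e) The plaintiff resides in Ashfield, which is not Cordora — that alternative is enough. Satisfied.
  → The court lacks jurisdiction.
The Civil Court of Bryfield:
  (a) The amount in controversy is $226,000, which meets the $201,000 floor, which satisfies one of the alternatives. Condition met.
  (b) The defendant resides in Thornstead, not Bryfield. The proviso rescues it, though: the claim is a property claim. Satisfied.
  (c) The claim is a property claim, not a contract claim, so one alternative holds. The carve-out does not apply: the defendant resides in Thornstead, not Bryfield. Met.
  (d) The amount in controversy is 226,000 dollars, within the $238,500 ceiling, so one alternative holds. Met.
  (e) The claim is a property claim, not an employment claim, which satisfies one of the alternatives. The carve-out does not apply: the property lies in Ashfield, not Bryfield. Satisfied.
  → The court has jurisdiction.
Courts with jurisdiction: the Civil Court of Bryfield — 1 in total.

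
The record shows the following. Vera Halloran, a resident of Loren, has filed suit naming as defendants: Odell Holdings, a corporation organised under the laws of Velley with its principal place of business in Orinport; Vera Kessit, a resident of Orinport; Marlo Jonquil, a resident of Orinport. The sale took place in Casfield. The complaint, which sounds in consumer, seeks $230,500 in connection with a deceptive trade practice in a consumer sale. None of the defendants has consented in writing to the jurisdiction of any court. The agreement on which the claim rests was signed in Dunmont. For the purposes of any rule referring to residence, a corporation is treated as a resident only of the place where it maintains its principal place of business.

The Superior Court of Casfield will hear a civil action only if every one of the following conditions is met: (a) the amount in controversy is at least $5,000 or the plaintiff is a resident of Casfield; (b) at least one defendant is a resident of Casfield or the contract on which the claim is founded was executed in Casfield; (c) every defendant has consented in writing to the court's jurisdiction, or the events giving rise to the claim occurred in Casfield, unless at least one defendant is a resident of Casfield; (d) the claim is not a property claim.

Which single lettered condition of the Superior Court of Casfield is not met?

(b)

The Superior Court of Casfield:
  (a) The amount in controversy is USD 230,500, which meets the 5,000 dollars floor, which satisfies one of the alternatives. Condition met.
  (b) No defendant resides in Casfield (they reside in Orinport, Orinport, Orinport); the contract was executed in Dunmont, not Casfield — every alternative fails. Fails.
  (c) The operative events occurred in Casfield, so this disjunct is met. Satisfied.
  (d) The claim is a consumer claim, not a property claim. Satisfied.
Only condition (b) fails.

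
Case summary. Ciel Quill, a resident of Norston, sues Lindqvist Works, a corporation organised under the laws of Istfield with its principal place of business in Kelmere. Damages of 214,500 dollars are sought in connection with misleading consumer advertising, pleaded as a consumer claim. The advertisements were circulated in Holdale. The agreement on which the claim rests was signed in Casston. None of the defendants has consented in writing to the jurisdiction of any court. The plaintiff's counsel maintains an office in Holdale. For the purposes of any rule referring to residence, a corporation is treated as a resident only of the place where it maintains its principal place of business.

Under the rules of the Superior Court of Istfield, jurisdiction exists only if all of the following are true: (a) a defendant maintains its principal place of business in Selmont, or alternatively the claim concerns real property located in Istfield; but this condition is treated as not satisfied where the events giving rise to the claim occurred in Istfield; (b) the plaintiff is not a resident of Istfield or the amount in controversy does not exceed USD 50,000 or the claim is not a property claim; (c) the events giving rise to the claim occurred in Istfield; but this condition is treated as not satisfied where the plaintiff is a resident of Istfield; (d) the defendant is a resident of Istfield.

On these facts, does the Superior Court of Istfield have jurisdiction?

The Superior Court of Istfield:
  (a) The corporate defendant(s) have their principal place of business in Kelmere, not Selmont; the claim does not concern real property — every alternative fails. Condition not met.
  (b) The plaintiff resides in Norston, which is not Istfield, which satisfies one of the alternatives. Satisfied.
  (c) The operative events occurred in Holdale, not Istfield. Condition not met.
  (d) The defendant resides in Kelmere, not Istfield. Fails.
  → No jurisdiction.

No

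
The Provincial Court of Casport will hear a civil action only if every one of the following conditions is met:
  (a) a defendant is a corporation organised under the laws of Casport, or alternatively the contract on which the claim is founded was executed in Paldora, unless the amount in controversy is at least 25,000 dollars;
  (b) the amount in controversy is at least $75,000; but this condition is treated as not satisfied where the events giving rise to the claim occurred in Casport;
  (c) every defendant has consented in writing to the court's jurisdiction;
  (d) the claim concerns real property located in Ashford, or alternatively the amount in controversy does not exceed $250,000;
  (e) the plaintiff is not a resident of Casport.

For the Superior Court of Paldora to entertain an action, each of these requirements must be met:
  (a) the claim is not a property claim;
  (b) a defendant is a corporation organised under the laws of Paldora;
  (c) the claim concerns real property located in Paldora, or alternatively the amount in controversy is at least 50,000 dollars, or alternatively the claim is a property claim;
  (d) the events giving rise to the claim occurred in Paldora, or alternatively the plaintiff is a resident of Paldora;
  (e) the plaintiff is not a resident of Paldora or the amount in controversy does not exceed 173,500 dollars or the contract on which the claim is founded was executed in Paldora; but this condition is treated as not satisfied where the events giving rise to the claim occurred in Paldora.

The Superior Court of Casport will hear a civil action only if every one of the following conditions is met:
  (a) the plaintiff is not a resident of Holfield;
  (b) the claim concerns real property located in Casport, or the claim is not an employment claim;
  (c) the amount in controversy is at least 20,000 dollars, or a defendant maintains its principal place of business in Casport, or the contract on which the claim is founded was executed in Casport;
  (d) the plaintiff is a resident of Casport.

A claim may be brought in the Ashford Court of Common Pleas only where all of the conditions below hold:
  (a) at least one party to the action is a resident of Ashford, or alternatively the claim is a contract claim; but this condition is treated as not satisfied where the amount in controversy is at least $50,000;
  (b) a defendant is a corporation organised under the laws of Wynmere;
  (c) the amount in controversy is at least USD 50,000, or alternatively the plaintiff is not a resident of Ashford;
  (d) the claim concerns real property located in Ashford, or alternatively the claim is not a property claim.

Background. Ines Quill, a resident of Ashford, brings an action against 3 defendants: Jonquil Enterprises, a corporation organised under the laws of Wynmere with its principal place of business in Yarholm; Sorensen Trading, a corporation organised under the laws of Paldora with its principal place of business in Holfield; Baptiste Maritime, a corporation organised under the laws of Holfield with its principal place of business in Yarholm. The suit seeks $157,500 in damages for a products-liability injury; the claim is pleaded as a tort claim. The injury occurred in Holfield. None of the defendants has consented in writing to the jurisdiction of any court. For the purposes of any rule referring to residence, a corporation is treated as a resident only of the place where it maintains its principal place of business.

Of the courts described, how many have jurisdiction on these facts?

The Provincial Court of Casport:
  (a) The corporate defendant(s) are organised in Holfield, Paldora, Wynmere, not Casport; no contract (and hence no place of execution) is alleged — no alternative holds. However, the amount in controversy is $157,500, which meets the 25,000 dollars floor, so the 'unless' proviso supplies this condition. Met.
  (b) The amount in controversy is USD 157,500, which meets the USD 75,000 floor. And the carve-out is inapplicable — the operative events occurred in Holfield, not Casport. Condition met.
  (c) No such written consent has been filed. Condition not met.
  (d) The amount in controversy is USD 157,500, within the 250,000 dollars ceiling, so this disjunct is met. Condition met.
  (e) The plaintiff resides in Ashford, which is not Casport. Condition met.
  → Not every requirement is met — no jurisdiction.
The Superior Court of Paldora:
  (a) The claim is a tort claim, not a property claim. Satisfied.
  (b) Sorensen Trading is organised under the laws of Paldora. Met.
  (c) The amount in controversy is 157,500 dollars, which meets the USD 50,000 floor, so this disjunct is met. Satisfied.
  (d) The operative events occurred in Holfield, not Paldora; the plaintiff resides in Ashford, not Paldora — no alternative holds. Not met.
  (e) The plaintiff resides in Ashford, which is not Paldora, which satisfies one of the alternatives. The exception is not triggered, since the operative events occurred in Holfield, not Paldora. Condition met.
  → At least one condition fails; no jurisdiction.
The Superior Court of Casport:
  (a) The plaintiff resides in Ashford, which is not Holfield. Condition met.
  (b) The claim is a tort claim, not an employment claim, so one alternative holds. Satisfied.
  (c) The amount in controversy is USD 157,500, which meets the 20,000 dollars floor, so this disjunct is met. Condition met.
  (d) The plaintiff resides in Ashford, not Casport. Not met.
  → Not every requirement is met — no jurisdiction.
The Ashford Court of Common Pleas:
  (a) Ines Quill resides in Ashford, so this disjunct is met. However, the amount in controversy is 157,500 dollars, which meets the 50,000 dollars floor, which falls within the stated exception and so defeats the condition. Fails.
  (b) Jonquil Enterprises is organised under the laws of Wynmere. Met.
  (c) The amount in controversy is 157,500 dollars, which meets the 50,000 dollars floor — that alternative is enough. Met.
  (d) The claim is a tort claim, not a property claim, so one alternative holds. Satisfied.
  → Not every requirement is met — no jurisdiction.
No court satisfies all of its conditions.

0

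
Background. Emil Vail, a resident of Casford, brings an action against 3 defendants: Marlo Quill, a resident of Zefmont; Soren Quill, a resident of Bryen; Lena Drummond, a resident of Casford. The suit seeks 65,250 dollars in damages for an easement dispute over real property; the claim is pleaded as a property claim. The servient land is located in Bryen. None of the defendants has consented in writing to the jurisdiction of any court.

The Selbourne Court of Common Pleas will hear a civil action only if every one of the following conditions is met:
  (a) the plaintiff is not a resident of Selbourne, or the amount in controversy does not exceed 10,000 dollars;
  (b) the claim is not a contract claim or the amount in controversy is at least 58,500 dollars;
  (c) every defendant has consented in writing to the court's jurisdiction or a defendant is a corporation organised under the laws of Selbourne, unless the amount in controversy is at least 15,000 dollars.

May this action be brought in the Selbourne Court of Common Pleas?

The Selbourne Court of Common Pleas:
  (a) The plaintiff resides in Casford, which is not Selbourne, so this disjunct is met. Satisfied.
  (b) The claim is a property claim, not a contract claim, which satisfies one of the alternatives. Met.
  (c) No such written consent has been filed; no defendant is a corporation — no alternative holds. The proviso rescues it, though: the amount in controversy is 65,250 dollars, which meets the 15,000 dollars floor. Satisfied.
  → All conditions met; jurisdiction exists.

Yes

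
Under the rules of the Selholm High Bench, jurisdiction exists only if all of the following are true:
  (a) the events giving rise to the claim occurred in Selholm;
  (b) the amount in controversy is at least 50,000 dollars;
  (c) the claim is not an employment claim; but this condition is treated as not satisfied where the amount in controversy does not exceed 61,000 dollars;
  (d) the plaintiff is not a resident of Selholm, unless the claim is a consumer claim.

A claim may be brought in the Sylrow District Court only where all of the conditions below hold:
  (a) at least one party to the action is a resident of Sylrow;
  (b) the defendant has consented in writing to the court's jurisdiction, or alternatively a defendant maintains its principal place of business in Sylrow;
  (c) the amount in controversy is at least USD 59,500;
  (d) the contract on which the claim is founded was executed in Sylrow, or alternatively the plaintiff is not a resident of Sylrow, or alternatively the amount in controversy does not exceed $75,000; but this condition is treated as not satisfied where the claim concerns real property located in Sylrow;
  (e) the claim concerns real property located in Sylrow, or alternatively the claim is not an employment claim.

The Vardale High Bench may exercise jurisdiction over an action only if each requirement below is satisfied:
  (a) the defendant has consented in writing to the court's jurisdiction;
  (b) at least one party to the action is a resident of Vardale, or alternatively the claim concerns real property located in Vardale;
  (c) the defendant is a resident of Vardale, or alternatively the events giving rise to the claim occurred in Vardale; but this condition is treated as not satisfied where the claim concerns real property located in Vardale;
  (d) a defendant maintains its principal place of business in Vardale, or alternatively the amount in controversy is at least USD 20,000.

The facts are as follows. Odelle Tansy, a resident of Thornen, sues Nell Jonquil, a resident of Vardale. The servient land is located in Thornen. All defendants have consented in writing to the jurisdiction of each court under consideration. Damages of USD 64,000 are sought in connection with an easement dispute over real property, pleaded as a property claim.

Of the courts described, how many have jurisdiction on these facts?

1

The Selholm High Bench:
  (a) The operative events occurred in Thornen, not Selholm. Condition not met.
  (b) The amount in controversy is $64,000, which meets the USD 50,000 floor. Met.
  (c) The claim is a property claim, not an employment claim. The exception is not triggered, since the amount in controversy is $64,000, above the USD 61,000 ceiling. Satisfied.
  (d) The plaintiff resides in Thornen, which is not Selholm. Met.
  → At least one condition fails; no jurisdiction.
The Sylrow District Court:
  (a) No party resides in Sylrow. Not met.
  (b) Every defendant has filed written consent, so one alternative holds. Condition met.
  (c) The amount in controversy is USD 64,000, which meets the USD 59,500 floor. Condition met.
  (d) The plaintiff resides in Thornen, which is not Sylrow, which satisfies one of the alternatives. And the carve-out is inapplicable — the property lies in Thornen, not Sylrow. Met.
  (e) The claim is a property claim, not an employment claim, so this disjunct is met. Satisfied.
  → At least one condition fails; no jurisdiction.
The Vardale High Bench:
  (a) Every defendant has filed written consent. Satisfied.
  (b) Nell Jonquil resides in Vardale, so this disjunct is met. Condition met.
  (c) The defendant resides in Vardale, so this disjunct is met. The carve-out does not apply: the property lies in Thornen, not Vardale. Condition met.
  (d) The amount in controversy is 64,000 dollars, which meets the 20,000 dollars floor, so this disjunct is met. Met.
  → All conditions met; jurisdiction exists.
Courts with jurisdiction: the Vardale High Bench — 1 in total.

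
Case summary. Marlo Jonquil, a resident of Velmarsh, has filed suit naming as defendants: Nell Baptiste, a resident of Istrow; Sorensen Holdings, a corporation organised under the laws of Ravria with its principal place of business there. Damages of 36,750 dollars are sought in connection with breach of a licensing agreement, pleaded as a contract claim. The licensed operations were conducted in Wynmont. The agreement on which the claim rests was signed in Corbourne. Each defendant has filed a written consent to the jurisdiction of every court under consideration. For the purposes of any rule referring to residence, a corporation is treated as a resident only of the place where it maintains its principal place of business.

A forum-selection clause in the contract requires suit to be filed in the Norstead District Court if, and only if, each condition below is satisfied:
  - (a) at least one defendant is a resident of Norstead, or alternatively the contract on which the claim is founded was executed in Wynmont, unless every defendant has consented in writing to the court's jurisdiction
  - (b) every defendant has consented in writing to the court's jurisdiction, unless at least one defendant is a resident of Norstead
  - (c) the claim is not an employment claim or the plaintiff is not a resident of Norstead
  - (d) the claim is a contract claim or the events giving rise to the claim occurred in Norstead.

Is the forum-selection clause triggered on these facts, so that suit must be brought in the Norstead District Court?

Yes

The Norstead District Court:
  (a) No defendant resides in Norstead (they reside in Istrow, Ravria); the contract was executed in Corbourne, not Wynmont — no alternative holds. The proviso rescues it, though: every defendant has filed written consent. Satisfied.
  (b) Every defendant has filed written consent. Satisfied.
  (c) The claim is a contract claim, not an employment claim, so one alternative holds. Met.
  (d) The claim is a contract claim, so one alternative holds. Condition met.
  → The clause applies.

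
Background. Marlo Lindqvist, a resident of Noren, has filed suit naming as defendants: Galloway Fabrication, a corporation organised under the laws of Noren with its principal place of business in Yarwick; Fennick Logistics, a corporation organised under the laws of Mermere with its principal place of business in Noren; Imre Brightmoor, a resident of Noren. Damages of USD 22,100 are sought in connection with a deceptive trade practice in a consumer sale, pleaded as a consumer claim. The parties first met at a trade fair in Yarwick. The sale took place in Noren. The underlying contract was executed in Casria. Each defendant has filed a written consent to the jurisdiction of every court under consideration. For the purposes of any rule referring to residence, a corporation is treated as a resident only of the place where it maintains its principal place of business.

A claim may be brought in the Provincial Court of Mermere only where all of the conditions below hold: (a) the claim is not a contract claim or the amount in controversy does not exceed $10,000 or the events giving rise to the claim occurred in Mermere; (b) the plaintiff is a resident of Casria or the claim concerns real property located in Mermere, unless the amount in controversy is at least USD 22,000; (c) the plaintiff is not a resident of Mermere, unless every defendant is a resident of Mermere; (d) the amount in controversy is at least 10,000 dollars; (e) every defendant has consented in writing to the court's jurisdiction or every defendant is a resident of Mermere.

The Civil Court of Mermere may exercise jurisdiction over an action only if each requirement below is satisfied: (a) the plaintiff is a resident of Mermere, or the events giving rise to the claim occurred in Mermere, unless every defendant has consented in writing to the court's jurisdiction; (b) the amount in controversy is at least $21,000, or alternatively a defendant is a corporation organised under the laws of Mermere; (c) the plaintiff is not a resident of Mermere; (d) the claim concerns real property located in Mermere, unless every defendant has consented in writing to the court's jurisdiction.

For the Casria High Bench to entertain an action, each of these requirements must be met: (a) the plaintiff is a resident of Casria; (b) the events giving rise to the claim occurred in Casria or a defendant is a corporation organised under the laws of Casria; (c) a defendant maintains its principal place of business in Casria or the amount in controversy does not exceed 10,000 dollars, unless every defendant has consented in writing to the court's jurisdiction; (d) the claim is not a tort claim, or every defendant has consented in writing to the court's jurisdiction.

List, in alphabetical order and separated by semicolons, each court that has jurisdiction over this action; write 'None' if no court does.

the Civil Court of Mermere; the Provincial Court of Mermere

The Provincial Court of Mermere:
  (a) The claim is a consumer claim, not a contract claim, so one alternative holds. Condition met.
  (b) The plaintiff resides in Noren, not Casria; the claim does not concern real property — none of the alternatives is met. But the amount in controversy is USD 22,100, which meets the USD 22,000 floor, and the 'unless' clause therefore excuses the requirement. Met.
  (c) The plaintiff resides in Noren, which is not Mermere. Satisfied.
  (d) The amount in controversy is USD 22,100, which meets the 10,000 dollars floor. Satisfied.
  (e) Every defendant has filed written consent, so one alternative holds. Satisfied.
  → Jurisdiction lies.
The Civil Court of Mermere:
  (a) The plaintiff resides in Noren, not Mermere; the operative events occurred in Noren, not Mermere — none of the alternatives is met. However, every defendant has filed written consent, so the 'unless' proviso supplies this condition. Met.
  (b) The amount in controversy is 22,100 dollars, which meets the $21,000 floor, so this disjunct is met. Condition met.
  (c) The plaintiff resides in Noren, which is not Mermere. Met.
  (d) The claim does not concern real property. But every defendant has filed written consent, and the 'unless' clause therefore excuses the requirement. Met.
  → All conditions met; jurisdiction exists.
The Casria High Bench:
  (a) The plaintiff resides in Noren, not Casria. Not satisfied.
  (b) The operative events occurred in Noren, not Casria; the corporate defendant(s) are organised in Mermere, Noren, not Casria — none of the alternatives is met. Not satisfied.
  (c) The corporate defendant(s) have their principal place of business in Noren, Yarwick, not Casria; the amount in controversy is 22,100 dollars, above the 10,000 dollars ceiling — every alternative fails. However, every defendant has filed written consent, so the 'unless' proviso supplies this condition. Met.
  (d) The claim is a consumer claim, not a tort claim — that alternative is enough. Met.
  → The court lacks jurisdiction.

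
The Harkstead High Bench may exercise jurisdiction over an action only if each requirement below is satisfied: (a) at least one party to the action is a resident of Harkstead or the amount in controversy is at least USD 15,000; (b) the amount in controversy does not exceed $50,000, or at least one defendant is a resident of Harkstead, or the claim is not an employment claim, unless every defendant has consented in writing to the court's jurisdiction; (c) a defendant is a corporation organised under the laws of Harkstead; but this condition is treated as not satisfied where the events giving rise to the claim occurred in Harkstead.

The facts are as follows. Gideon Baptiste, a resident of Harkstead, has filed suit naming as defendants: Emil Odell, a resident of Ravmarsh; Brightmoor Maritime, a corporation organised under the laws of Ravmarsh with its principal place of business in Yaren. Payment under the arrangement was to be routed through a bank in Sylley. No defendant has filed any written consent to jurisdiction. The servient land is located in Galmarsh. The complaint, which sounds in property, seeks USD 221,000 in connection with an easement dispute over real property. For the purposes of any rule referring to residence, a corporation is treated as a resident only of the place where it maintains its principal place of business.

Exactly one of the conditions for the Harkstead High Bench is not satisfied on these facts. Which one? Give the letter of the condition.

(c)

The Harkstead High Bench:
  (a) Gideon Baptiste resides in Harkstead, so one alternative holds. Condition met.
  (b) The claim is a property claim, not an employment claim — that alternative is enough. Met.
  (c) The corporate defendant(s) are organised in Ravmarsh, not Harkstead. Not met.
Only condition (c) fails.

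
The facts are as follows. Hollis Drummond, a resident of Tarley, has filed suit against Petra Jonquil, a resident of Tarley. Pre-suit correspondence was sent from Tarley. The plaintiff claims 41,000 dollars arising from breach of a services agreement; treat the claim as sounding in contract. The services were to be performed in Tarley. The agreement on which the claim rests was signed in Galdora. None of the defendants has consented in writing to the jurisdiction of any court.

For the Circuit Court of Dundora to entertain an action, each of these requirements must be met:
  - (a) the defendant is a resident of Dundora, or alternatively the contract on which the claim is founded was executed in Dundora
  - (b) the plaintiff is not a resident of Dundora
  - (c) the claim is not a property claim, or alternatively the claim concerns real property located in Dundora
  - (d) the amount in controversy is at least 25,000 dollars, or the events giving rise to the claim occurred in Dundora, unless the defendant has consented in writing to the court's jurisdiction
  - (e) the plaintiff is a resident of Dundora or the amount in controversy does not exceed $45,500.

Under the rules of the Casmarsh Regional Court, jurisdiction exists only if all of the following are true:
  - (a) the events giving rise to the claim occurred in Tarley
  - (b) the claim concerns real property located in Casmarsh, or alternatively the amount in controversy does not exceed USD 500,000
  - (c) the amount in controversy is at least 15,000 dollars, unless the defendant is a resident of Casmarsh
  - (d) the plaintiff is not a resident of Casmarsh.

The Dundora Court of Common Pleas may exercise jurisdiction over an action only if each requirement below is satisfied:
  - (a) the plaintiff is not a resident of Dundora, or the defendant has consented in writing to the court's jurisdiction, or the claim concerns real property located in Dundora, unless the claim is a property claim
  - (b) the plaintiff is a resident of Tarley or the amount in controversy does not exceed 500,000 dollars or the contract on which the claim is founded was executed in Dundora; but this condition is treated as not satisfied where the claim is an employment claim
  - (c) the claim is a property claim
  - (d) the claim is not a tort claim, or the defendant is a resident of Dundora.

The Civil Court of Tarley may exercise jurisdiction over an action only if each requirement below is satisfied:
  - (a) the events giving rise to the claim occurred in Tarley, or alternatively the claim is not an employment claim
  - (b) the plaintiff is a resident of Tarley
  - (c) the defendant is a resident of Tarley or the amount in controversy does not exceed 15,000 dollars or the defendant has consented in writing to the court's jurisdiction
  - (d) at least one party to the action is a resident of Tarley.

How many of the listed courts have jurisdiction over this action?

The Circuit Court of Dundora:
  (a) The defendant resides in Tarley, not Dundora; the contract was executed in Galdora, not Dundora — every alternative fails. Condition not met.
  (b) The plaintiff resides in Tarley, which is not Dundora. Condition met.
  (c) The claim is a contract claim, not a property claim, so this disjunct is met. Condition met.
  (d) The amount in controversy is USD 41,000, which meets the $25,000 floor, so this disjunct is met. Satisfied.
  (e) The amount in controversy is $41,000, within the 45,500 dollars ceiling, so this disjunct is met. Satisfied.
  → At least one condition fails; no jurisdiction.
The Casmarsh Regional Court:
  (a) The operative events occurred in Tarley. Condition met.
  (b) The amount in controversy is $41,000, within the USD 500,000 ceiling, so this disjunct is met. Condition met.
  (c) The amount in controversy is 41,000 dollars, which meets the USD 15,000 floor. Satisfied.
  (d) The plaintiff resides in Tarley, which is not Casmarsh. Satisfied.
  → All conditions met; jurisdiction exists.
The Dundora Court of Common Pleas:
  (a) The plaintiff resides in Tarley, which is not Dundora, so one alternative holds. Met.
  (b) The plaintiff resides in Tarley, so this disjunct is met. The carve-out does not apply: the claim is a contract claim, not an employment claim. Satisfied.
  (c) The claim is a contract claim, not a property claim. Fails.
  (d) The claim is a contract claim, not a tort claim, so one alternative holds. Met.
  → The court lacks jurisdiction.
The Civil Court of Tarley:
  (a) The operative events occurred in Tarley, so one alternative holds. Condition met.
  (b) The plaintiff resides in Tarley. Condition met.
  (c) The defendant resides in Tarley, which satisfies one of the alternatives. Satisfied.
  (d) Hollis Drummond resides in Tarley. Met.
  → All conditions met; jurisdiction exists.
Courts with jurisdiction: the Casmarsh Regional Court, the Civil Court of Tarley — 2 in total.

2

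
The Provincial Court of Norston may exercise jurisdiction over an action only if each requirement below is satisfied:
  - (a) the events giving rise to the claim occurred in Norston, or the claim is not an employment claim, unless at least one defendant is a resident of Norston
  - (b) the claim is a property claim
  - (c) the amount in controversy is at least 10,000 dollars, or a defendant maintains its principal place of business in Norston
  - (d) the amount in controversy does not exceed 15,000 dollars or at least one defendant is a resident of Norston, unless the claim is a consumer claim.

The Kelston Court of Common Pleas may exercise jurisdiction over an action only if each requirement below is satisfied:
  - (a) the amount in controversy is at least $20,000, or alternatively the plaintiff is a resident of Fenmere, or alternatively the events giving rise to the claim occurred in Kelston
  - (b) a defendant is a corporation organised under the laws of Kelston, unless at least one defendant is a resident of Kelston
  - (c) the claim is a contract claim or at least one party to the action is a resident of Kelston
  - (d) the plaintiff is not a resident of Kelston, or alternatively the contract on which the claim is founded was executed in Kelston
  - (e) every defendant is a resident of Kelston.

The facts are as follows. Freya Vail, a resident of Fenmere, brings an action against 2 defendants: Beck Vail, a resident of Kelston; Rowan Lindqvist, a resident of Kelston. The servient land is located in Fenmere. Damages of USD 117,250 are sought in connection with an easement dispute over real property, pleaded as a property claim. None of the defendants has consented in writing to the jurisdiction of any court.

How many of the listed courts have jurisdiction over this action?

1

The Provincial Court of Norston:
  (a) The claim is a property claim, not an employment claim, so one alternative holds. Condition met.
  (b) The claim is a property claim. Satisfied.
  (c) The amount in controversy is USD 117,250, which meets the USD 10,000 floor, so one alternative holds. Met.
  (d) The amount in controversy is 117,250 dollars, above the $15,000 ceiling; no defendant resides in Norston (they reside in Kelston, Kelston) — none of the alternatives is met. And the claim is a property claim, not a consumer claim, so the proviso does not save it. Fails.
  → No jurisdiction.
The Kelston Court of Common Pleas:
  (a) The amount in controversy is 117,250 dollars, which meets the $20,000 floor, so one alternative holds. Met.
  (b) No defendant is a corporation. The proviso rescues it, though: Beck Vail resides in Kelston. Satisfied.
  (c) Beck Vail resides in Kelston — that alternative is enough. Condition met.
  (d) The plaintiff resides in Fenmere, which is not Kelston, so one alternative holds. Condition met.
  (e) The defendants reside as follows — Beck Vail in Kelston, Rowan Lindqvist in Kelston — all in Kelston. Satisfied.
  → Jurisdiction lies.
Courts with jurisdiction: the Kelston Court of Common Pleas — 1 in total.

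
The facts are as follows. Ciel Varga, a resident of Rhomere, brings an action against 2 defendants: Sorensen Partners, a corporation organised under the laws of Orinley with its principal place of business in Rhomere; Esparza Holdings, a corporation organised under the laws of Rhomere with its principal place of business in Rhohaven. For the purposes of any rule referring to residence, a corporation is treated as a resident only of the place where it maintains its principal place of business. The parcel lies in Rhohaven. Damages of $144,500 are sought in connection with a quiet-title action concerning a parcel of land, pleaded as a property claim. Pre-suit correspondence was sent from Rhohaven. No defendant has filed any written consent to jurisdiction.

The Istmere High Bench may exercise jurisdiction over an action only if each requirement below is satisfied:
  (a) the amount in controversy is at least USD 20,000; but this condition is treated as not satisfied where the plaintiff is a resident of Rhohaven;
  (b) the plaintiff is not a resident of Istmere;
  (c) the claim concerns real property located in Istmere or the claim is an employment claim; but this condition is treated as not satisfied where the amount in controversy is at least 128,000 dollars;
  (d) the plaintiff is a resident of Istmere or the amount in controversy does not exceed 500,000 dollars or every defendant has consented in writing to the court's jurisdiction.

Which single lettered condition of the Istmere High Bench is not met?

The Istmere High Bench:
  (a) The amount in controversy is $144,500, which meets the 20,000 dollars floor. The carve-out does not apply: the plaintiff resides in Rhomere, not Rhohaven. Met.
  (b) The plaintiff resides in Rhomere, which is not Istmere. Met.
  (c) The property lies in Rhohaven, not Istmere; the claim is a property claim, not an employment claim — no alternative holds. Fails.
  (d) The amount in controversy is USD 144,500, within the 500,000 dollars ceiling, so one alternative holds. Satisfied.
Only condition (c) fails.

(c)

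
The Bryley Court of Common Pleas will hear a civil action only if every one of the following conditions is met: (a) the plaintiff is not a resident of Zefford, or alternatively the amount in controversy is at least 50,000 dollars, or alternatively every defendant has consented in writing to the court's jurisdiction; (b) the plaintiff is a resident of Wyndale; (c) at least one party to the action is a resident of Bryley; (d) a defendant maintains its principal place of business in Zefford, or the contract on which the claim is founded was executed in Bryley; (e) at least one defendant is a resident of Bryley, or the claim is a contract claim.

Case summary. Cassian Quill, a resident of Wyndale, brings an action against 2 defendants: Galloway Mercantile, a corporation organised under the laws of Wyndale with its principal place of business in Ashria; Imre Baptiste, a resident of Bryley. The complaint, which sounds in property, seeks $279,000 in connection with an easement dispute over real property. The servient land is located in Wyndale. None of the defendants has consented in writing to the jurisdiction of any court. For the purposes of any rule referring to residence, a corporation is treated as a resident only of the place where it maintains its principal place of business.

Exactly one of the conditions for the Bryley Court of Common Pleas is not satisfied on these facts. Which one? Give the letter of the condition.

The Bryley Court of Common Pleas:
  (a) The plaintiff resides in Wyndale, which is not Zefford — that alternative is enough. Satisfied.
  (b) The plaintiff resides in Wyndale. Met.
  (c) Imre Baptiste resides in Bryley. Satisfied.
  (d) The corporate defendant(s) have their principal place of business in Ashria, not Zefford; no contract (and hence no place of execution) is alleged — none of the alternatives is met. Not met.
  (e) Imre Baptiste resides in Bryley, which satisfies one of the alternatives. Satisfied.
Only condition (d) fails.

(d)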